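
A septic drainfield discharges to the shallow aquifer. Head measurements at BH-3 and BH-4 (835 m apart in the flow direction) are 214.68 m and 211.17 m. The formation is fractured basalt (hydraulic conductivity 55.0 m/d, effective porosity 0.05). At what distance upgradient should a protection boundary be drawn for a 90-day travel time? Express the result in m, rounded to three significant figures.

Hydraulic gradient i = (214.68 − 211.17) / 835 = 3.51 / 835 = 0.004204
Darcy flux q = K·i = 55.0 × 0.004204 = 0.2312 m/d
v = Ki/n = 55.0·0.004204/0.05 = 4.624 m/d
L = v × T = 4.624 × 90 = 416.2 m

416 m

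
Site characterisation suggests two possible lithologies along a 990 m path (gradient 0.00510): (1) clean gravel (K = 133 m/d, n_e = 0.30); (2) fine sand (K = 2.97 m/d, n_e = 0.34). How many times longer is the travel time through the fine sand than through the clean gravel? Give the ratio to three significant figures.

50.8

Unit 1 (clean gravel): v = 133×0.0051/0.30 = 2.261 m/d, t = 990/2.261 = 437.9 d
Unit 2 (fine sand): v = 2.97×0.0051/0.34 = 0.04455 m/d, t = 990/0.04455 = 22220 d
t(fine sand) / t(clean gravel) = 22220/437.9 = 50.8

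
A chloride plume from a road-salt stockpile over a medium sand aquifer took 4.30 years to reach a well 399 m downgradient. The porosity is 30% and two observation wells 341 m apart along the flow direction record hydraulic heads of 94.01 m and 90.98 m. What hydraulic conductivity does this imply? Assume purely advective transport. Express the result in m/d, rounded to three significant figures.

8.58 m/d

Hydraulic gradient i = (94.01 − 90.98) / 341 = 3.03 / 341 = 0.008886
t = 4.30 years = 1570 d
v = L / t = 399 / 1570 = 0.2542 m/d
K = v · n / i = 0.2542 × 0.30 / 0.008886 = 8.58 m/d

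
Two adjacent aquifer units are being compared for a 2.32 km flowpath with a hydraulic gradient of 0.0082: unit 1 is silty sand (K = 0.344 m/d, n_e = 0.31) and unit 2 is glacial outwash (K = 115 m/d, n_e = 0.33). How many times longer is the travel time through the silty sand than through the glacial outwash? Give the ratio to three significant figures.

314

Unit 1 (silty sand): v = 0.344×0.0082/0.31 = 0.009099 m/d, t = 2320/0.009099 = 255000 d
Unit 2 (glacial outwash): v = 115×0.0082/0.33 = 2.858 m/d, t = 2320/2.858 = 811.9 d
t(silty sand) / t(glacial outwash) = 255000/811.9 = 314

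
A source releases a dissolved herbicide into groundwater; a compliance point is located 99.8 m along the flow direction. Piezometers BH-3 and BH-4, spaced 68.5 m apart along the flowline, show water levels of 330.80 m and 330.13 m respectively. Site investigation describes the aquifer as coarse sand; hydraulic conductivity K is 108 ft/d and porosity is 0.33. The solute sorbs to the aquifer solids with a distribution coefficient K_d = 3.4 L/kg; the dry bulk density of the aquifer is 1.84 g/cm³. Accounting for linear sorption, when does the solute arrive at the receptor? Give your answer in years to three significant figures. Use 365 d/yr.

5.59 years

Hydraulic gradient i = (330.80 − 330.13) / 68.5 = 0.67 / 68.5 = 0.009781
K = 108 ft/d × 0.3048 = 32.92 m/d
q = Ki = 32.92 × 0.009781 = 0.3220 m/d
v = Ki/n = 32.92·0.009781/0.33 = 0.9757 m/d
Retardation R = 1 + ρ_b·K_d/n = 1 + 1.84×3.4/0.33 = 19.96
Contaminant velocity v_c = v/R = 0.9757/19.96 = 0.04889 m/d
t = L/v_c = 99.8/0.04889 = 2041 d
   = 2041/365 = 5.59 yr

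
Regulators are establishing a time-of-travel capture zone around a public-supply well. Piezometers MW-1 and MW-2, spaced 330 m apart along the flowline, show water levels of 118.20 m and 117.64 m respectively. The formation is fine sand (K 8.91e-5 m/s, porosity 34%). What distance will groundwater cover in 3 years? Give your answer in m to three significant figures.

Hydraulic gradient i = (118.20 − 117.64) / 330 = 0.56 / 330 = 0.001697
K = 8.91e-5 m/s × 86400 s/d = 7.698 m/d
q = Ki = 7.698 × 0.001697 = 0.01306 m/d
Average linear velocity = 0.01306 / 0.34 = 0.03842 m/d
T = 3 yr × 365 = 1095 d
L = v × T = 0.03842 × 1095 = 42.07 m

42.1 m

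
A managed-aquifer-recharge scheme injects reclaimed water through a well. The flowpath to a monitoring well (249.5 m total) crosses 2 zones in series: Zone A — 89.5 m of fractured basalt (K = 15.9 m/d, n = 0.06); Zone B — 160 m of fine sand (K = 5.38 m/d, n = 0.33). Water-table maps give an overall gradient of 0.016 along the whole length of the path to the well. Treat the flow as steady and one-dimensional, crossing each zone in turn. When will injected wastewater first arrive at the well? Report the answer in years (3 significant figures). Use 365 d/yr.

1.41 years

For zones in series the flux q is common to all zones; the equivalent conductivity is the harmonic (thickness-weighted) mean, K_eq = L_total / Σ(L_j/K_j).
Σ(L/K) = 89.5/15.9 + 160/5.38 = 5.629 + 29.74 = 35.37 d
K_eq = L_total / Σ(L/K) = 249.5 / 35.37 = 7.054 m/d
q = K_eq · i = 7.054 × 0.016 = 0.1129 m/d (same in every zone)
Zone A: v = q/n = 0.1129/0.06 = 1.881 m/d → t_A = 89.5/1.881 = 47.58 d
Zone B: v = q/n = 0.1129/0.33 = 0.3420 m/d → t_B = 160/0.3420 = 467.8 d
Total t = 47.58 + 467.8 = 515.4 d
   = 515.4 / 365 = 1.41 yr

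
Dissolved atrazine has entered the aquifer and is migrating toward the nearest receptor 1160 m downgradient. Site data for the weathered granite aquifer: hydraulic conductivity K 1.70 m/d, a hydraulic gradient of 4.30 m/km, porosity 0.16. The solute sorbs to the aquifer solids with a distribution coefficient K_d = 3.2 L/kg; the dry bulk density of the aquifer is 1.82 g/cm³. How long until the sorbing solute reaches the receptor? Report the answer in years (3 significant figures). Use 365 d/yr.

q = Ki = 1.70 × 0.0043 = 0.007310 m/d
Seepage velocity v = q / n = 0.007310 / 0.16 = 0.04569 m/d
Retardation R = 1 + ρ_b·K_d/n = 1 + 1.82×3.2/0.16 = 37.40
Contaminant velocity v_c = v/R = 0.04569/37.40 = 0.001222 m/d
t = L/v_c = 1160/0.001222 = 949600 d
   = 949600/365 = 2600 yr

2600 years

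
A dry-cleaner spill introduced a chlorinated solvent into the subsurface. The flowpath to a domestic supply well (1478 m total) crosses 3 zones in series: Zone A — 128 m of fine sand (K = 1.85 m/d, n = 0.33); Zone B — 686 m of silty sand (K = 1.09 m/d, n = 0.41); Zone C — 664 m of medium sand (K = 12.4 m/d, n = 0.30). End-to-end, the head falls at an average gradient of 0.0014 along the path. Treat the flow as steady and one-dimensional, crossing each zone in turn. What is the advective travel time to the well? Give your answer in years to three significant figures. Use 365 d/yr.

521 years

Continuity: the same q passes through each zone, so ΔH = q·Σ(L_j/K_j) — the zones act as resistances in series.
Σ(L/K) = 128/1.85 + 686/1.09 + 664/12.4 = 69.19 + 629.4 + 53.55 = 752.1 d
K_eq = L_total / Σ(L/K) = 1478 / 752.1 = 1.965 m/d
q = K_eq · i = 1.965 × 0.0014 = 0.002751 m/d (same in every zone)
Zone A: v = q/n = 0.002751/0.33 = 0.008337 m/d → t_A = 128/0.008337 = 15350 d
Zone B: v = q/n = 0.002751/0.41 = 0.006710 m/d → t_B = 686/0.006710 = 102200 d
Zone C: v = q/n = 0.002751/0.30 = 0.009171 m/d → t_C = 664/0.009171 = 72400 d
Total t = 15350 + 102200 + 72400 = 190000 d
   = 190000 / 365 = 521 yr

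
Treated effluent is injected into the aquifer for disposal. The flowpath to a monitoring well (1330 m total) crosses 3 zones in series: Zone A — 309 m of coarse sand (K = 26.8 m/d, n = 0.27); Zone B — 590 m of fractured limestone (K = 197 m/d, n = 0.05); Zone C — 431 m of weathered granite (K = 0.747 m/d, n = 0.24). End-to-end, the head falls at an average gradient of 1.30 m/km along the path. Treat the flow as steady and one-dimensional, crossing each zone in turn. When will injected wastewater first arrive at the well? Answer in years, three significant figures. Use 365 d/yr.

203 years

For zones in series the flux q is common to all zones; the equivalent conductivity is the harmonic (thickness-weighted) mean, K_eq = L_total / Σ(L_j/K_j).
Σ(L/K) = 309/26.8 + 590/197 + 431/0.747 = 11.53 + 2.995 + 577.0 = 591.5 d
K_eq = L_total / Σ(L/K) = 1330 / 591.5 = 2.249 m/d
q = K_eq · i = 2.249 × 0.0013 = 0.002923 m/d (same in every zone)
Zone A: v = q/n = 0.002923/0.27 = 0.01083 m/d → t_A = 309/0.01083 = 28540 d
Zone B: v = q/n = 0.002923/0.05 = 0.05846 m/d → t_B = 590/0.05846 = 10090 d
Zone C: v = q/n = 0.002923/0.24 = 0.01218 m/d → t_C = 431/0.01218 = 35390 d
Total t = 28540 + 10090 + 35390 = 74020 d
   = 74020 / 365 = 203 yr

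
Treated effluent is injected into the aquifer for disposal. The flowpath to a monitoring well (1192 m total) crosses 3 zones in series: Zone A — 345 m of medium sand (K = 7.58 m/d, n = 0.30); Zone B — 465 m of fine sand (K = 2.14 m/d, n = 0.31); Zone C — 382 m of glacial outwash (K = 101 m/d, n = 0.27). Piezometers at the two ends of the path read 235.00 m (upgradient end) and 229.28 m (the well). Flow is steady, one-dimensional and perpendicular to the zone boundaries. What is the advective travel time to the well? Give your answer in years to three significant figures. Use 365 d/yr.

Total head drop ΔH = 235.00 − 229.28 = 5.72 m
Steady 1-D flow in series ⇒ the Darcy flux q is identical in every zone and the zone head losses add (resistances L/K in series).
Σ(L/K) = 345/7.58 + 465/2.14 + 382/101 = 45.51 + 217.3 + 3.782 = 266.6 d
q = ΔH / Σ(L/K) = 5.72 / 266.6 = 0.02146 m/d (same in every zone)
Zone A: v = q/n = 0.02146/0.30 = 0.07152 m/d → t_A = 345/0.07152 = 4824 d
Zone B: v = q/n = 0.02146/0.31 = 0.06921 m/d → t_B = 465/0.06921 = 6718 d
Zone C: v = q/n = 0.02146/0.27 = 0.07947 m/d → t_C = 382/0.07947 = 4807 d
Total t = 4824 + 6718 + 4807 = 16350 d
   = 16350 / 365 = 44.8 yr

44.8 years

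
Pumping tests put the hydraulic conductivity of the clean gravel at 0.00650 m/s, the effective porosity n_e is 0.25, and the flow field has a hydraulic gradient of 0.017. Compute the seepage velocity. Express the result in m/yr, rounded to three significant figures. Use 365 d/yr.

K = 0.00650 m/s × 86400 s/d = 561.6 m/d
Specific discharge q = 561.6 × 0.017 = 9.547 m/d
v = Ki/n = 561.6·0.017/0.25 = 38.19 m/d
   = 38.19 × 365 = 13900 m/yr

13900 m/yr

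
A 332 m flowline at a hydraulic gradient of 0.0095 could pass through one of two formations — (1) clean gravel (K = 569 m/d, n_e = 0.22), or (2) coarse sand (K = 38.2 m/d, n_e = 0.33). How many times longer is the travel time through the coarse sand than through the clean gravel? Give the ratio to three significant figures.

Unit 1 (clean gravel): v = 569×0.0095/0.22 = 24.57 m/d, t = 332/24.57 = 13.51 d
Unit 2 (coarse sand): v = 38.2×0.0095/0.33 = 1.100 m/d, t = 332/1.100 = 301.9 d
t(coarse sand) / t(clean gravel) = 301.9/13.51 = 22.3

22.3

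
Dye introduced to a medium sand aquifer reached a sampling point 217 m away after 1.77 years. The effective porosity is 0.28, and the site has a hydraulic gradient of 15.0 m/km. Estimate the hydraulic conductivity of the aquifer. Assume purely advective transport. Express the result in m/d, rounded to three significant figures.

6.27 m/d

t = 1.77 years = 646.1 d
v = L / t = 217 / 646.1 = 0.3359 m/d
K = v · n / i = 0.3359 × 0.28 / 0.015 = 6.27 m/d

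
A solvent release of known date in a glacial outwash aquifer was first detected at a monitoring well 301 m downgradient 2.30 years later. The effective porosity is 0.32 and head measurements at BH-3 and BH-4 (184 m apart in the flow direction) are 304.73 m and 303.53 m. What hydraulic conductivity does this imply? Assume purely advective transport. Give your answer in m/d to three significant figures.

17.6 m/d

Hydraulic gradient i = (304.73 − 303.53) / 184 = 1.20 / 184 = 0.006522
t = 2.30 years = 839.5 d
v = L / t = 301 / 839.5 = 0.3585 m/d
K = v · n / i = 0.3585 × 0.32 / 0.006522 = 17.6 m/d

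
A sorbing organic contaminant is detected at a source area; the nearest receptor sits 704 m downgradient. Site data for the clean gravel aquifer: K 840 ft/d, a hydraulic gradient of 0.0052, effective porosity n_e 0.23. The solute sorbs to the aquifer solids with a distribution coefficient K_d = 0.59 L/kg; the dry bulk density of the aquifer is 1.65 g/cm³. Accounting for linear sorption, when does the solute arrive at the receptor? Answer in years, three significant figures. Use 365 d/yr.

K = 840 ft/d × 0.3048 = 256.0 m/d
Darcy flux q = K·i = 256.0 × 0.0052 = 1.331 m/d
v = Ki/n = 256.0·0.0052/0.23 = 5.789 m/d
Retardation R = 1 + ρ_b·K_d/n = 1 + 1.65×0.59/0.23 = 5.233
Contaminant velocity v_c = v/R = 5.789/5.233 = 1.106 m/d
t = L/v_c = 704/1.106 = 636.4 d
   = 636.4/365 = 1.74 yr

1.74 years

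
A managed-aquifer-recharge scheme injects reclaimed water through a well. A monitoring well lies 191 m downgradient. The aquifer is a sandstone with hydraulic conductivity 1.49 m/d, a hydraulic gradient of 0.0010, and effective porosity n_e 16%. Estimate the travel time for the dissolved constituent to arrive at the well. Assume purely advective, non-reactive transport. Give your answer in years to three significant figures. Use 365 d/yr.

Darcy flux q = K·i = 1.49 × 0.0010 = 0.001490 m/d
Seepage velocity v = q / n = 0.001490 / 0.16 = 0.009313 m/d
t = L / v = 191 / 0.009313 = 20510 d
   = 20510 / 365 = 56.2 yr

56.2 years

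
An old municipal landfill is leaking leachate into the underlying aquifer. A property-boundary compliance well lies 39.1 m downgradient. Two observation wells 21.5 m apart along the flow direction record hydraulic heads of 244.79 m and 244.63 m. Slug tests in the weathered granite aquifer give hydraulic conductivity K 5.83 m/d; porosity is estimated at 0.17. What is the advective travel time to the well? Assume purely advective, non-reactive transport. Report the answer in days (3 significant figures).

Hydraulic gradient i = (244.79 − 244.63) / 21.5 = 0.16 / 21.5 = 0.007442
Specific discharge q = 5.83 × 0.007442 = 0.04339 m/d
Average linear velocity = 0.04339 / 0.17 = 0.2552 m/d
t = L / v = 39.1 / 0.2552 = 153.2 d

153 days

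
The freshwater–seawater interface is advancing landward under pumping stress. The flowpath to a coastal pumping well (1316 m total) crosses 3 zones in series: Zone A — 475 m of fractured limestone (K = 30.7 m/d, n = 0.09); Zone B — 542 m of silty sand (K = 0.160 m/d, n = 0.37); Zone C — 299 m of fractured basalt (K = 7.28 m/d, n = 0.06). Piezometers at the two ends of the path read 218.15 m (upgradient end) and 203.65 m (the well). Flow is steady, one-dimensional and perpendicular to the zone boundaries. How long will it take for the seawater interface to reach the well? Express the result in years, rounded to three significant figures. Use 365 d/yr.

170 years

Total head drop ΔH = 218.15 − 203.65 = 14.50 m
Continuity: the same q passes through each zone, so ΔH = q·Σ(L_j/K_j) — the zones act as resistances in series.
Σ(L/K) = 475/30.7 + 542/0.160 + 299/7.28 = 15.47 + 3388 + 41.07 = 3444 d
q = ΔH / Σ(L/K) = 14.50 / 3444 = 0.004210 m/d (same in every zone)
Zone A: v = q/n = 0.004210/0.09 = 0.04678 m/d → t_A = 475/0.04678 = 10150 d
Zone B: v = q/n = 0.004210/0.37 = 0.01138 m/d → t_B = 542/0.01138 = 47630 d
Zone C: v = q/n = 0.004210/0.06 = 0.07017 m/d → t_C = 299/0.07017 = 4261 d
Total t = 10150 + 47630 + 4261 = 62050 d
   = 62050 / 365 = 170 yr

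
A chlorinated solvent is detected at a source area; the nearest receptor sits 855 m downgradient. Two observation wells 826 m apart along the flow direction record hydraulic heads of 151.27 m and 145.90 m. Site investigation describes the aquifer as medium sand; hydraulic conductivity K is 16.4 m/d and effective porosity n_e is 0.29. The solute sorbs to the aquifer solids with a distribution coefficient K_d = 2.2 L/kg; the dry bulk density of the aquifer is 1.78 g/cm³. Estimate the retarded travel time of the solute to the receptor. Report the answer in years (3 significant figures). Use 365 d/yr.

Hydraulic gradient i = (151.27 − 145.90) / 826 = 5.37 / 826 = 0.006501
Specific discharge q = 16.4 × 0.006501 = 0.1066 m/d
Average linear velocity = 0.1066 / 0.29 = 0.3677 m/d
Retardation R = 1 + ρ_b·K_d/n = 1 + 1.78×2.2/0.29 = 14.50
Contaminant velocity v_c = v/R = 0.3677/14.50 = 0.02535 m/d
t = L/v_c = 855/0.02535 = 33730 d
   = 33730/365 = 92.4 yr

92.4 years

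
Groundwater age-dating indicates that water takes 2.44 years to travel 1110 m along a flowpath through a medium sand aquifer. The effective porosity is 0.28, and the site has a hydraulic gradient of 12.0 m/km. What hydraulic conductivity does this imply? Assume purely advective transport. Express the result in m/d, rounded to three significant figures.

29.1 m/d

t = 2.44 years = 890.6 d
v = L / t = 1110 / 890.6 = 1.246 m/d
K = v · n / i = 1.246 × 0.28 / 0.012 = 29.1 m/d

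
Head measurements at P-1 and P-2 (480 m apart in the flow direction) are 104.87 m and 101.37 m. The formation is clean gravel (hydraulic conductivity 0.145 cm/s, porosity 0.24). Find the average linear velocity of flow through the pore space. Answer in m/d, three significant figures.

3.81 m/d

Hydraulic gradient i = (104.87 − 101.37) / 480 = 3.50 / 480 = 0.007292
K = 0.145 cm/s × 864 = 125.3 m/d
q = Ki = 125.3 × 0.007292 = 0.9135 m/d
v = Ki/n = 125.3·0.007292/0.24 = 3.806 m/d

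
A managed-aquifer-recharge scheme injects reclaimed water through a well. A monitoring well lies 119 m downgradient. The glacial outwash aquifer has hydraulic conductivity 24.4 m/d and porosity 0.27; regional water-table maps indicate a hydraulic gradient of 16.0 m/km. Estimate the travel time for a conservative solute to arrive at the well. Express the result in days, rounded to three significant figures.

q = Ki = 24.4 × 0.016 = 0.3904 m/d
Seepage velocity v = q / n = 0.3904 / 0.27 = 1.446 m/d
t = L / v = 119 / 1.446 = 82.30 d

82.3 days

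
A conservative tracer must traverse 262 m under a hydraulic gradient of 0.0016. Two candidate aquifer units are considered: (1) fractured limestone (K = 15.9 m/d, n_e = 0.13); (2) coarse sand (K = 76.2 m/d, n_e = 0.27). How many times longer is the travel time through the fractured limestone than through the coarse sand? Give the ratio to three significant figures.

Unit 1 (fractured limestone): v = 15.9×0.0016/0.13 = 0.1957 m/d, t = 262/0.1957 = 1339 d
Unit 2 (coarse sand): v = 76.2×0.0016/0.27 = 0.4516 m/d, t = 262/0.4516 = 580.2 d
t(fractured limestone) / t(coarse sand) = 1339/580.2 = 2.31

2.31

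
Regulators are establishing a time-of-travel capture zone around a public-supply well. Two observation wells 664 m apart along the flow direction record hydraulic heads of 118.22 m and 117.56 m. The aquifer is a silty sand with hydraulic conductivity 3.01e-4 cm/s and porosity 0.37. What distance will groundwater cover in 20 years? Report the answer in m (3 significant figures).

Hydraulic gradient i = (118.22 − 117.56) / 664 = 0.66 / 664 = 9.940e-4
K = 3.01e-4 cm/s × 864 = 0.2601 m/d
q = Ki = 0.2601 × 9.940e-4 = 2.585e-4 m/d
Seepage velocity v = q / n = 2.585e-4 / 0.37 = 6.986e-4 m/d
T = 20 yr × 365 = 7300 d
L = v × T = 6.986e-4 × 7300 = 5.100 m

5.10 m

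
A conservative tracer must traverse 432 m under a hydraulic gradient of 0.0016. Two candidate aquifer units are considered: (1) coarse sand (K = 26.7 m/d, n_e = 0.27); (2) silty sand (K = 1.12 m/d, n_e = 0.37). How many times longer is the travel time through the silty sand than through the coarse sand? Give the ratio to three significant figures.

32.7

Unit 1 (coarse sand): v = 26.7×0.0016/0.27 = 0.1582 m/d, t = 432/0.1582 = 2730 d
Unit 2 (silty sand): v = 1.12×0.0016/0.37 = 0.004843 m/d, t = 432/0.004843 = 89200 d
t(silty sand) / t(coarse sand) = 89200/2730 = 32.7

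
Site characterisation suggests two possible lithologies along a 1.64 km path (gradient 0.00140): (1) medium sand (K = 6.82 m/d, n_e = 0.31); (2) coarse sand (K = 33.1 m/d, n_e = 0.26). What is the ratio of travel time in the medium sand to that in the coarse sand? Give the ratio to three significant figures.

5.79

Unit 1 (medium sand): v = 6.82×0.0014/0.31 = 0.03080 m/d, t = 1640/0.03080 = 53250 d
Unit 2 (coarse sand): v = 33.1×0.0014/0.26 = 0.1782 m/d, t = 1640/0.1782 = 9202 d
t(medium sand) / t(coarse sand) = 53250/9202 = 5.79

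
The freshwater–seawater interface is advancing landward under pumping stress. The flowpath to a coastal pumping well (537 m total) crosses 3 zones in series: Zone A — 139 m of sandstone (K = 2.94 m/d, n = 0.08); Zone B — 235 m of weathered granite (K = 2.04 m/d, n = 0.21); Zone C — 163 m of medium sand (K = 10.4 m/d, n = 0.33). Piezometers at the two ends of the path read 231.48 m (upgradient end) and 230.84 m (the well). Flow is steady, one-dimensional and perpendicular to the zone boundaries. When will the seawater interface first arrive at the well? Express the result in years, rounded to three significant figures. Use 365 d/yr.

Total head drop ΔH = 231.48 − 230.84 = 0.64 m
Continuity: the same q passes through each zone, so ΔH = q·Σ(L_j/K_j) — the zones act as resistances in series.
Σ(L/K) = 139/2.94 + 235/2.04 + 163/10.4 = 47.28 + 115.2 + 15.67 = 178.1 d
q = ΔH / Σ(L/K) = 0.64 / 178.1 = 0.003593 m/d (same in every zone)
Zone A: v = q/n = 0.003593/0.08 = 0.04491 m/d → t_A = 139/0.04491 = 3095 d
Zone B: v = q/n = 0.003593/0.21 = 0.01711 m/d → t_B = 235/0.01711 = 13740 d
Zone C: v = q/n = 0.003593/0.33 = 0.01089 m/d → t_C = 163/0.01089 = 14970 d
Total t = 3095 + 13740 + 14970 = 31800 d
   = 31800 / 365 = 87.1 yr

87.1 years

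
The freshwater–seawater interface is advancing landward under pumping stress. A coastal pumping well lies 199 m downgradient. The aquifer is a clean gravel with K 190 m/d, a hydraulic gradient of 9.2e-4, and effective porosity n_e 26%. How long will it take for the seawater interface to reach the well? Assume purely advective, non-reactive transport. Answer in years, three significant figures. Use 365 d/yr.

0.811 years

Darcy flux q = K·i = 190 × 9.2e-4 = 0.1748 m/d
Average linear velocity = 0.1748 / 0.26 = 0.6723 m/d
t = L / v = 199 / 0.6723 = 296.0 d
   = 296.0 / 365 = 0.811 yr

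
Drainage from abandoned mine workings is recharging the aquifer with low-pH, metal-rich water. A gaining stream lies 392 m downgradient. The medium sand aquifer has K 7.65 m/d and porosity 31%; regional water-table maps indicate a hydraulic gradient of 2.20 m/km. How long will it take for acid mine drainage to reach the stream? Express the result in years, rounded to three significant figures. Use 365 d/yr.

q = Ki = 7.65 × 0.0022 = 0.01683 m/d
Average linear velocity = 0.01683 / 0.31 = 0.05429 m/d
t = L / v = 392 / 0.05429 = 7220 d
   = 7220 / 365 = 19.8 yr

19.8 years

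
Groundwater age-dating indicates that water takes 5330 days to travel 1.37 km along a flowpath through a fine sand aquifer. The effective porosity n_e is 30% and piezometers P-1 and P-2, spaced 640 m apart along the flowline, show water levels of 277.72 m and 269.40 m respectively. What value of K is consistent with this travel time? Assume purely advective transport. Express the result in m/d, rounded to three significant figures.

Hydraulic gradient i = (277.72 − 269.40) / 640 = 8.32 / 640 = 0.01300
L = 1.37 km = 1370 m
v = L / t = 1370 / 5330 = 0.2570 m/d
K = v · n / i = 0.2570 × 0.30 / 0.01300 = 5.93 m/d

5.93 m/d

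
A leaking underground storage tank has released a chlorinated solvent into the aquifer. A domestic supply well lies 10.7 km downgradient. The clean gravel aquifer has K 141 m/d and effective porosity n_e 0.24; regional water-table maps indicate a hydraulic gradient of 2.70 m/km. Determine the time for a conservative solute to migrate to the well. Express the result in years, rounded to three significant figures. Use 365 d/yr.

18.5 years

q = Ki = 141 × 0.0027 = 0.3807 m/d
v = Ki/n = 141·0.0027/0.24 = 1.586 m/d
L = 10.7 km = 10700 m
t = L / v = 10700 / 1.586 = 6745 d
   = 6745 / 365 = 18.5 yr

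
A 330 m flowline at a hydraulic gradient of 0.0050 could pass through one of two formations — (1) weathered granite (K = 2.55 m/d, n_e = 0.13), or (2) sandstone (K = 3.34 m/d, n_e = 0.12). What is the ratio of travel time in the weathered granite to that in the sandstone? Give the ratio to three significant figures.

1.42

Unit 1 (weathered granite): v = 2.55×0.0050/0.13 = 0.09808 m/d, t = 330/0.09808 = 3365 d
Unit 2 (sandstone): v = 3.34×0.0050/0.12 = 0.1392 m/d, t = 330/0.1392 = 2371 d
t(weathered granite) / t(sandstone) = 3365/2371 = 1.42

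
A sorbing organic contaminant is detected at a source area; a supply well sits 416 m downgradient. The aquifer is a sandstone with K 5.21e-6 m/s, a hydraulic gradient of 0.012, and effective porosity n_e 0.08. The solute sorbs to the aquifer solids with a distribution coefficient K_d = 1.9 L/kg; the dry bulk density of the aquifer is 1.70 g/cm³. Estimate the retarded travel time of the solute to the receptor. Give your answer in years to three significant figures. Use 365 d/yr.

K = 5.21e-6 m/s × 86400 s/d = 0.4501 m/d
q = Ki = 0.4501 × 0.012 = 0.005402 m/d
Seepage velocity v = q / n = 0.005402 / 0.08 = 0.06752 m/d
Retardation R = 1 + ρ_b·K_d/n = 1 + 1.70×1.9/0.08 = 41.38
Contaminant velocity v_c = v/R = 0.06752/41.38 = 0.001632 m/d
t = L/v_c = 416/0.001632 = 254900 d
   = 254900/365 = 698 yr

698 years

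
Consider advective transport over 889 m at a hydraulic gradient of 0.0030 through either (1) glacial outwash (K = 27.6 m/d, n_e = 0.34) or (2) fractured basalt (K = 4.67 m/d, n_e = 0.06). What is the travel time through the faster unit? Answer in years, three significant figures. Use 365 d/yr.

Unit 1 (glacial outwash): v = 27.6×0.0030/0.34 = 0.2435 m/d, t = 889/0.2435 = 3650 d
Unit 2 (fractured basalt): v = 4.67×0.0030/0.06 = 0.2335 m/d, t = 889/0.2335 = 3807 d
Faster: 3650 d / 365 = 10.0 yr

10.0 years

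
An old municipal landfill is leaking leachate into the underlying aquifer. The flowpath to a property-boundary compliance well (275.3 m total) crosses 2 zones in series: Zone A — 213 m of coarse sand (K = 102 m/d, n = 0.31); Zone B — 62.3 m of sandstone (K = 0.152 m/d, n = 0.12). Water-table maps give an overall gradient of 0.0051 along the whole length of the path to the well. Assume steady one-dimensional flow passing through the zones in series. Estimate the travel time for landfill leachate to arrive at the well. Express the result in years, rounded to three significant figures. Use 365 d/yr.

Continuity: the same q passes through each zone, so ΔH = q·Σ(L_j/K_j) — the zones act as resistances in series.
Σ(L/K) = 213/102 + 62.3/0.152 = 2.088 + 409.9 = 412.0 d
K_eq = L_total / Σ(L/K) = 275.3 / 412.0 = 0.6683 m/d
q = K_eq · i = 0.6683 × 0.0051 = 0.003408 m/d (same in every zone)
Zone A: v = q/n = 0.003408/0.31 = 0.01099 m/d → t_A = 213/0.01099 = 19370 d
Zone B: v = q/n = 0.003408/0.12 = 0.02840 m/d → t_B = 62.3/0.02840 = 2194 d
Total t = 19370 + 2194 = 21570 d
   = 21570 / 365 = 59.1 yr

59.1 years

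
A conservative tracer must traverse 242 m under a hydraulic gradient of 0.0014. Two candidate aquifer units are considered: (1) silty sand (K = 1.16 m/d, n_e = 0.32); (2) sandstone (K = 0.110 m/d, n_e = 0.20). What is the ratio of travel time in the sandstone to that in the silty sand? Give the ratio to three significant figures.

6.59

Unit 1 (silty sand): v = 1.16×0.0014/0.32 = 0.005075 m/d, t = 242/0.005075 = 47680 d
Unit 2 (sandstone): v = 0.110×0.0014/0.20 = 7.700e-4 m/d, t = 242/7.700e-4 = 314300 d
t(sandstone) / t(silty sand) = 314300/47680 = 6.59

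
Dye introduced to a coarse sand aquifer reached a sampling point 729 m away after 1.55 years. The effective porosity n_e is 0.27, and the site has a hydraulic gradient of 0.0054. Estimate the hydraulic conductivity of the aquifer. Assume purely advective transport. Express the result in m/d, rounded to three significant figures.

t = 1.55 years = 565.8 d
v = L / t = 729 / 565.8 = 1.289 m/d
K = v · n / i = 1.289 × 0.27 / 0.0054 = 64.4 m/d

64.4 m/d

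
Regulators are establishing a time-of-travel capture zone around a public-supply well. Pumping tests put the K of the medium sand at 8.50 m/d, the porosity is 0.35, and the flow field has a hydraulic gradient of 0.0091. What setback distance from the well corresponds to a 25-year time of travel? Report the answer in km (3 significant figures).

2.02 km

Darcy flux q = K·i = 8.50 × 0.0091 = 0.07735 m/d
v_s = q/n_e = 0.07735/0.35 = 0.2210 m/d
T = 25 yr × 365 = 9125 d
L = v × T = 0.2210 × 9125 = 2017 m
   = 2.02 km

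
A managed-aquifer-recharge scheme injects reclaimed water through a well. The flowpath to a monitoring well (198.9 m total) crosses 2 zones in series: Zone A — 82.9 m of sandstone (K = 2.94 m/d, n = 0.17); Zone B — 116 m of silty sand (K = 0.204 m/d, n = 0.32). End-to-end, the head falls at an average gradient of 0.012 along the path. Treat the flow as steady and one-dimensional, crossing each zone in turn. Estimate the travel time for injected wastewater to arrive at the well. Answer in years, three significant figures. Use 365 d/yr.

For zones in series the flux q is common to all zones; the equivalent conductivity is the harmonic (thickness-weighted) mean, K_eq = L_total / Σ(L_j/K_j).
Σ(L/K) = 82.9/2.94 + 116/0.204 = 28.20 + 568.6 = 596.8 d
K_eq = L_total / Σ(L/K) = 198.9 / 596.8 = 0.3333 m/d
q = K_eq · i = 0.3333 × 0.012 = 0.003999 m/d (same in every zone)
Zone A: v = q/n = 0.003999/0.17 = 0.02352 m/d → t_A = 82.9/0.02352 = 3524 d
Zone B: v = q/n = 0.003999/0.32 = 0.01250 m/d → t_B = 116/0.01250 = 9282 d
Total t = 3524 + 9282 = 12810 d
   = 12810 / 365 = 35.1 yr

35.1 years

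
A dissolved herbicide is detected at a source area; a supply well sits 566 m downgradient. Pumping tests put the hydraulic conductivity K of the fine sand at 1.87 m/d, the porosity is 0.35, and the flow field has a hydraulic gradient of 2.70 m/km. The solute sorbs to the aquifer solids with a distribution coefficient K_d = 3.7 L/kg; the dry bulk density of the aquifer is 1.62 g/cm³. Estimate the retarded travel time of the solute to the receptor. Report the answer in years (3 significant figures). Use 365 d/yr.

1950 years

q = Ki = 1.87 × 0.0027 = 0.005049 m/d
v_s = q/n_e = 0.005049/0.35 = 0.01443 m/d
Retardation R = 1 + ρ_b·K_d/n = 1 + 1.62×3.7/0.35 = 18.13
Contaminant velocity v_c = v/R = 0.01443/18.13 = 7.959e-4 m/d
t = L/v_c = 566/7.959e-4 = 711200 d
   = 711200/365 = 1950 yr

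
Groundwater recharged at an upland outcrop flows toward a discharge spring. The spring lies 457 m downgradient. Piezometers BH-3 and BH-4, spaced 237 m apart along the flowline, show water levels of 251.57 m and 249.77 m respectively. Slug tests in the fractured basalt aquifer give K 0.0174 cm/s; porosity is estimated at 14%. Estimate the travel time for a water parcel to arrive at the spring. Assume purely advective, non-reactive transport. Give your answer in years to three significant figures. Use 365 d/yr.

Hydraulic gradient i = (251.57 − 249.77) / 237 = 1.80 / 237 = 0.007595
K = 0.0174 cm/s × 864 = 15.03 m/d
Specific discharge q = 15.03 × 0.007595 = 0.1142 m/d
v = Ki/n = 15.03·0.007595/0.14 = 0.8156 m/d
t = L / v = 457 / 0.8156 = 560.3 d
   = 560.3 / 365 = 1.54 yr

1.54 years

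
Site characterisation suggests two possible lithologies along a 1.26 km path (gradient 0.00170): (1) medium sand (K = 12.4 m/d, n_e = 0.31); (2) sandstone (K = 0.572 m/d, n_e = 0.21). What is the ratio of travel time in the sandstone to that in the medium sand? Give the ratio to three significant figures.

Unit 1 (medium sand): v = 12.4×0.0017/0.31 = 0.06800 m/d, t = 1260/0.06800 = 18530 d
Unit 2 (sandstone): v = 0.572×0.0017/0.21 = 0.004630 m/d, t = 1260/0.004630 = 272100 d
t(sandstone) / t(medium sand) = 272100/18530 = 14.7

14.7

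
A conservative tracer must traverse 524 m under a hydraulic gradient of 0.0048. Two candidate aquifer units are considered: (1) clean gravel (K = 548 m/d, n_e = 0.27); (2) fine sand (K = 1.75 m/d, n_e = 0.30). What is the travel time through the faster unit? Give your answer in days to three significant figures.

53.8 days

Unit 1 (clean gravel): v = 548×0.0048/0.27 = 9.742 m/d, t = 524/9.742 = 53.79 d
Unit 2 (fine sand): v = 1.75×0.0048/0.30 = 0.02800 m/d, t = 524/0.02800 = 18710 d
Faster unit: t = 53.8 d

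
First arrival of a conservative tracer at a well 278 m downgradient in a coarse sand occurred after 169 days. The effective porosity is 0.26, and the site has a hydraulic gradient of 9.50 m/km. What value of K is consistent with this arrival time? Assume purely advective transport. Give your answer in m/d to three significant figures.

v = L / t = 278 / 169 = 1.645 m/d
K = v · n / i = 1.645 × 0.26 / 0.0095 = 45.0 m/d

45.0 m/d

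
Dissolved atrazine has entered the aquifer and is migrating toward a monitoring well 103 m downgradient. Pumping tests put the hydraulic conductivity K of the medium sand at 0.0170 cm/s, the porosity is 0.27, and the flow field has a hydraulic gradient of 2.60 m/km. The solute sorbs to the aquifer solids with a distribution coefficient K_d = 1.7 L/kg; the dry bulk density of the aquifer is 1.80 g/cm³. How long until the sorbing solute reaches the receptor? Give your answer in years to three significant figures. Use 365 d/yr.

24.6 years

K = 0.0170 cm/s × 864 = 14.69 m/d
q = Ki = 14.69 × 0.0026 = 0.03819 m/d
v_s = q/n_e = 0.03819/0.27 = 0.1414 m/d
Retardation R = 1 + ρ_b·K_d/n = 1 + 1.80×1.7/0.27 = 12.33
Contaminant velocity v_c = v/R = 0.1414/12.33 = 0.01147 m/d
t = L/v_c = 103/0.01147 = 8981 d
   = 8981/365 = 24.6 yr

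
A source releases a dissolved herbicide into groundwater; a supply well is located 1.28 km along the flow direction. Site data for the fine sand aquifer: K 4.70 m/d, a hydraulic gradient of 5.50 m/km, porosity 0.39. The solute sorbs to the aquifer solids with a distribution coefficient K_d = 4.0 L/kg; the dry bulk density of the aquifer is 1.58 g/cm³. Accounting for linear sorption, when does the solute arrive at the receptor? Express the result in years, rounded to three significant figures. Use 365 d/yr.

910 years

Specific discharge q = 4.70 × 0.0055 = 0.02585 m/d
v_s = q/n_e = 0.02585/0.39 = 0.06628 m/d
Retardation R = 1 + ρ_b·K_d/n = 1 + 1.58×4.0/0.39 = 17.21
Contaminant velocity v_c = v/R = 0.06628/17.21 = 0.003852 m/d
L = 1.28 km = 1280 m
t = L/v_c = 1280/0.003852 = 332300 d
   = 332300/365 = 910 yr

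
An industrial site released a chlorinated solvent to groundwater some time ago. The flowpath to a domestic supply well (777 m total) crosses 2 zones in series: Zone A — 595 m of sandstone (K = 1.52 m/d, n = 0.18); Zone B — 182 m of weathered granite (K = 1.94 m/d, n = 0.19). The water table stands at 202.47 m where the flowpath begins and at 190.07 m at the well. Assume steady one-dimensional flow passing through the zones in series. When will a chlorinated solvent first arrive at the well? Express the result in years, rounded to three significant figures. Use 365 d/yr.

Total head drop ΔH = 202.47 − 190.07 = 12.40 m
Continuity: the same q passes through each zone, so ΔH = q·Σ(L_j/K_j) — the zones act as resistances in series.
Σ(L/K) = 595/1.52 + 182/1.94 = 391.4 + 93.81 = 485.3 d
q = ΔH / Σ(L/K) = 12.40 / 485.3 = 0.02555 m/d (same in every zone)
Zone A: v = q/n = 0.02555/0.18 = 0.1420 m/d → t_A = 595/0.1420 = 4191 d
Zone B: v = q/n = 0.02555/0.19 = 0.1345 m/d → t_B = 182/0.1345 = 1353 d
Total t = 4191 + 1353 = 5545 d
   = 5545 / 365 = 15.2 yr

15.2 years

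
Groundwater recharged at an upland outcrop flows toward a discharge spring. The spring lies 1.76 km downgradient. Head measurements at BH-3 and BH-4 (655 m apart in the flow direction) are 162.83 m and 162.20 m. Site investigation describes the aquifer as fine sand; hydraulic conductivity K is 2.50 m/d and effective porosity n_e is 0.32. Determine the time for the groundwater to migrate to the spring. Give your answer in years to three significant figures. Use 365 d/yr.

642 years

Hydraulic gradient i = (162.83 − 162.20) / 655 = 0.63 / 655 = 9.618e-4
Specific discharge q = 2.50 × 9.618e-4 = 0.002405 m/d
Average linear velocity = 0.002405 / 0.32 = 0.007514 m/d
L = 1.76 km = 1760 m
t = L / v = 1760 / 0.007514 = 234200 d
   = 234200 / 365 = 642 yr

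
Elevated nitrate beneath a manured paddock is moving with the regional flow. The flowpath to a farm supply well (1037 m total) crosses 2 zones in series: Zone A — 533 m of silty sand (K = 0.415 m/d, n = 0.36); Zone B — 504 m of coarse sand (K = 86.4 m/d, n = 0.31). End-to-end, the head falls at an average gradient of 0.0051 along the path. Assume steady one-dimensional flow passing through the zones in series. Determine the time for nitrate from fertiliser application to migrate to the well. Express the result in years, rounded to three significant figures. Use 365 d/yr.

233 years

Steady 1-D flow in series ⇒ the Darcy flux q is identical in every zone and the zone head losses add (resistances L/K in series).
Σ(L/K) = 533/0.415 + 504/86.4 = 1284 + 5.833 = 1290 d
K_eq = L_total / Σ(L/K) = 1037 / 1290 = 0.8038 m/d
q = K_eq · i = 0.8038 × 0.0051 = 0.004099 m/d (same in every zone)
Zone A: v = q/n = 0.004099/0.36 = 0.01139 m/d → t_A = 533/0.01139 = 46810 d
Zone B: v = q/n = 0.004099/0.31 = 0.01322 m/d → t_B = 504/0.01322 = 38110 d
Total t = 46810 + 38110 = 84920 d
   = 84920 / 365 = 233 yr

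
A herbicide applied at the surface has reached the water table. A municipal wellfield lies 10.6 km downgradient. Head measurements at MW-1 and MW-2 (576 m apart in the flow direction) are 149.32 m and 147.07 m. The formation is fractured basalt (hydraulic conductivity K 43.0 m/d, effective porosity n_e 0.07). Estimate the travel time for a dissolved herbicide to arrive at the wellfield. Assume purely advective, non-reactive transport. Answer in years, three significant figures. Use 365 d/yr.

12.1 years

Hydraulic gradient i = (149.32 − 147.07) / 576 = 2.25 / 576 = 0.003906
q = Ki = 43.0 × 0.003906 = 0.1680 m/d
Average linear velocity = 0.1680 / 0.07 = 2.400 m/d
L = 10.6 km = 10600 m
t = L / v = 10600 / 2.400 = 4417 d
   = 4417 / 365 = 12.1 yr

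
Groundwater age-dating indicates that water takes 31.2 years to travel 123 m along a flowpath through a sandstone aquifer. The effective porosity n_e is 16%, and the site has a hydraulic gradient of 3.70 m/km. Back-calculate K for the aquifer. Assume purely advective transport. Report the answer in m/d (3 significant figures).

0.467 m/d

t = 31.2 years = 11390 d
v = L / t = 123 / 11390 = 0.01080 m/d
K = v · n / i = 0.01080 × 0.16 / 0.0037 = 0.467 m/d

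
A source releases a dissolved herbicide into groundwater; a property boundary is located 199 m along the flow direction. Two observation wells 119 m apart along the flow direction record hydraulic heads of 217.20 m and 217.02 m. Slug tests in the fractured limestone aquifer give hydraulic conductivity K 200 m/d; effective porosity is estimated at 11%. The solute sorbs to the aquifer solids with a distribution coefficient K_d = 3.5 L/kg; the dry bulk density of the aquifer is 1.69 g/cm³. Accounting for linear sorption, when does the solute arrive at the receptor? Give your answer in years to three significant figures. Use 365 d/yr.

Hydraulic gradient i = (217.20 − 217.02) / 119 = 0.18 / 119 = 0.001513
Specific discharge q = 200 × 0.001513 = 0.3025 m/d
Average linear velocity = 0.3025 / 0.11 = 2.750 m/d
Retardation R = 1 + ρ_b·K_d/n = 1 + 1.69×3.5/0.11 = 54.77
Contaminant velocity v_c = v/R = 2.750/54.77 = 0.05021 m/d
t = L/v_c = 199/0.05021 = 3963 d
   = 3963/365 = 10.9 yr

10.9 years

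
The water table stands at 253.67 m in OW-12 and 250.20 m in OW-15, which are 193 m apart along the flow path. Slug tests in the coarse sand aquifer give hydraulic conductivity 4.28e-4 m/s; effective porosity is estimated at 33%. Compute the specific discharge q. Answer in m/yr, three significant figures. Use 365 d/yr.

243 m/yr

Hydraulic gradient i = (253.67 − 250.20) / 193 = 3.47 / 193 = 0.01798
K = 4.28e-4 m/s × 86400 s/d = 36.98 m/d
q = Ki = 36.98 × 0.01798 = 0.6649 m/d
   = 0.6649 × 365 = 243 m/yr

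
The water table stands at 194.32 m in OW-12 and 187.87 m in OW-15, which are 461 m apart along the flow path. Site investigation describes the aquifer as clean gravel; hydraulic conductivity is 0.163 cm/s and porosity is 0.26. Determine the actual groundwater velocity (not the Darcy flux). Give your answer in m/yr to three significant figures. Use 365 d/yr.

Hydraulic gradient i = (194.32 − 187.87) / 461 = 6.45 / 461 = 0.01399
K = 0.163 cm/s × 864 = 140.8 m/d
q = Ki = 140.8 × 0.01399 = 1.970 m/d
v_s = q/n_e = 1.970/0.26 = 7.579 m/d
   = 7.579 × 365 = 2770 m/yr

2770 m/yr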